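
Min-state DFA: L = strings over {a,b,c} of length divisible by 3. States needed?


Track length mod 3: states 0..2, accept at 0
Minimal DFA: 3 states


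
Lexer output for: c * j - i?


Scan left to right, longest-match per lexeme
Tokens: ID(c), OP(*), ID(j), OP(-), ID(i)


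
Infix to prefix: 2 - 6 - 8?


left-to-right (same/higher precedence on left): tree is (- (- 2 6) 8)
Prefix: - - 2 6 8


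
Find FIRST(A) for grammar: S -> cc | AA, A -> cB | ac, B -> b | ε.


Per alternative of A: FIRST(cB) = {c}; FIRST(ac) = {a}
FIRST(A) = {a, c}


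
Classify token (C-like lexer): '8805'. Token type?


Pattern: digits only
Type: INTEGER_LITERAL


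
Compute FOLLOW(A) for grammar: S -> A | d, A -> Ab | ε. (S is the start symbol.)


$ ∈ FOLLOW(S). For each A -> αBβ: add FIRST(β)\{ε} to FOLLOW(B); if β nullable, add FOLLOW(A).
FOLLOW(A) = {$, b}


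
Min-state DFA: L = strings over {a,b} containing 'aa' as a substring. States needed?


KMP-style automaton: 2 progress states + 1 absorbing accept = 3
Minimal DFA: 3 states


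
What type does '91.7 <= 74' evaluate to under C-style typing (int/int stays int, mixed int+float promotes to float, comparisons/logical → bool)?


Operand types: float <= int
Rule: comparison yields bool
Result type: bool


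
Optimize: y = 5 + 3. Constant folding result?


5 + 3 = 8 at compile time
Optimized: y = 8


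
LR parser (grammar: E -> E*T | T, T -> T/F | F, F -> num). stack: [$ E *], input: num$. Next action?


no handle ('E*' is not any RHS); shift 'num'
Action: shift


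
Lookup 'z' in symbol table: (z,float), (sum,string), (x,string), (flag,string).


Lookup 'z' → type float


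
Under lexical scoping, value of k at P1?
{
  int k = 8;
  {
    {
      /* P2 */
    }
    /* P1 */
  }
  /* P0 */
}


P1's block does not declare k; resolves to the enclosing declaration at depth 0
k = 8


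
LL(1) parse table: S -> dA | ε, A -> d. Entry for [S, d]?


For [S, d]: 'd' ∈ FIRST(dA)
Entry: S -> dA


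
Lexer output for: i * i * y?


Scan left to right, longest-match per lexeme
Tokens: ID(i), OP(*), ID(i), OP(*), ID(y)


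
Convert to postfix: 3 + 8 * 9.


* has higher precedence, evaluate 8*9 first
Postfix: 3 8 9 * +


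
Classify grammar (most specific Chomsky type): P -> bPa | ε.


Single nonterminal LHS, but b^n a^n is not regular
Classification: Type 2 (Context-Free)


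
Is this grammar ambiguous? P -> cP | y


right-linear, alternatives start with distinct terminals 'c' vs 'y': unique leftmost derivation
Unambiguous


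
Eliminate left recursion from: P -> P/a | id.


Left-recursive alternatives: P/a; non-recursive: id
Introduce P': P -> idP', P' -> /aP' | ε


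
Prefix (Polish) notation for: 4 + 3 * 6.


'*' binds tighter: tree is (+ 4 (* 3 6))
Prefix: + 4 * 3 6


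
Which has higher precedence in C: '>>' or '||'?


'>>' is shift (level 8); '||' is logical OR (level 1)
Higher level binds tighter
'>>' has higher precedence than '||'


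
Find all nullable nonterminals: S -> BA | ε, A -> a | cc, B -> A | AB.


A nonterminal is nullable iff some alternative derives ε (directly, or every symbol in it is nullable)
Nullable: {S}


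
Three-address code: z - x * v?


Break into single-operator statements:
t1 = x * v
t2 = z - t1


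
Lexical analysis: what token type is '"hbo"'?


Pattern: double-quoted sequence
Type: STRING_LITERAL


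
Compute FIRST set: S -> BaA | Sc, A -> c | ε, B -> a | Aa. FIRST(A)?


Per alternative of A: FIRST(c) = {c}; FIRST(ε) = {ε}
FIRST(A) = {c, ε}


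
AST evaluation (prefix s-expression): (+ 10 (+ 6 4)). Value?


Evaluate inner: (+ 6 4) = 10
Evaluate root: (+ 10 10) = 20
Result: 20


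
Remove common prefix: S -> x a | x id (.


Common prefix: 'x'
Factored: S -> x S', S' -> a | id (


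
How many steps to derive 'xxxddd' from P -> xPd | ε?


Derivation: P => xPd => xxPdd => xxxPddd => xxxddd
Steps: 4


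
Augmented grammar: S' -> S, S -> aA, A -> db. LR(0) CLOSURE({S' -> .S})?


Start: S' -> .S
For each item with dot before a nonterminal B, add B -> .γ for every B-production
Closure: [S' -> .S, S -> .aA]


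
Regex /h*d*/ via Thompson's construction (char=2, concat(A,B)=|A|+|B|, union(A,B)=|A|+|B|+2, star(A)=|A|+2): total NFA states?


Syntax tree has 2 char leaf(s), 0 union(s), 2 star(s)
chars contribute 2×2 = 4; each union adds +2; each star adds +2
Total: 4 + 0 + 4 = 8 states


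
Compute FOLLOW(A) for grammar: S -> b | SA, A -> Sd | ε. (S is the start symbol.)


$ ∈ FOLLOW(S). For each A -> αBβ: add FIRST(β)\{ε} to FOLLOW(B); if β nullable, add FOLLOW(A).
FOLLOW(A) = {$, b, d}


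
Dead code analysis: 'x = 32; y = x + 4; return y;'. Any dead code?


x is read by y's definition; y is returned
No dead code


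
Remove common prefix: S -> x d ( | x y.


Common prefix: 'x'
Factored: S -> x S', S' -> d ( | y


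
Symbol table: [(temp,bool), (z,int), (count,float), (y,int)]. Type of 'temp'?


Lookup 'temp' → type bool


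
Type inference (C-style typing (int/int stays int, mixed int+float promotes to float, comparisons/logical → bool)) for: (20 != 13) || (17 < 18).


Operand types: bool || bool
Rule: logical operators take bool operands and yield bool
Result type: bool


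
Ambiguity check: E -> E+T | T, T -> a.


precedence layered via separate nonterminal T: deterministic
Unambiguous


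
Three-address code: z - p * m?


Break into single-operator statements:
t1 = p * m
t2 = z - t1


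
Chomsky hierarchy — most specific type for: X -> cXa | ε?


Single nonterminal LHS, but c^n a^n is not regular
Classification: Type 2 (Context-Free)


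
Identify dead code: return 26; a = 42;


statement follows a return and is unreachable
Dead: 'a = 42'


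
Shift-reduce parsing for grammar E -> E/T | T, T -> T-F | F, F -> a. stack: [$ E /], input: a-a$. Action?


no handle ('E/' is not any RHS); shift 'a'
Action: shift


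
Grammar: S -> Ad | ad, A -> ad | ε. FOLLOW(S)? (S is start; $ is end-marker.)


$ ∈ FOLLOW(S). For each A -> αBβ: add FIRST(β)\{ε} to FOLLOW(B); if β nullable, add FOLLOW(A).
FOLLOW(S) = {$}


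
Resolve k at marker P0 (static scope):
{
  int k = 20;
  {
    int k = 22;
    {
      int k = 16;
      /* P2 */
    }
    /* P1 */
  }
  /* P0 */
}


k declared in the same block as P0
k = 20


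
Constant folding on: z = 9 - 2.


9 - 2 = 7 at compile time
Optimized: z = 7


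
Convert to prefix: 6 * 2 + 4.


left-to-right (same/higher precedence on left): tree is (+ (* 6 2) 4)
Prefix: + * 6 2 4


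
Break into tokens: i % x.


Scan left to right, longest-match per lexeme
Tokens: ID(i), OP(%), ID(x)


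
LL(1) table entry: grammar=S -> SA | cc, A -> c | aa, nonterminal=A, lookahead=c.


For [A, c]: 'c' ∈ FIRST(c)
Entry: A -> c


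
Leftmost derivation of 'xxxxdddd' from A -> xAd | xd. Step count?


Derivation: A => xAd => xxAdd => xxxAddd => xxxxdddd
Steps: 4


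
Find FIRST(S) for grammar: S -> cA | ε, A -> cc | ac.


Per alternative of S: FIRST(cA) = {c}; FIRST(ε) = {ε}
FIRST(S) = {c, ε}


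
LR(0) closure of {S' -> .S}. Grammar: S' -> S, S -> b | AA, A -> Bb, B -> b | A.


Start: S' -> .S
For each item with dot before a nonterminal B, add B -> .γ for every B-production
Closure: [S' -> .S, S -> .b, S -> .AA, A -> .Bb, B -> .b, B -> .A]


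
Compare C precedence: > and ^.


'>' is relational (level 7); '^' is bitwise XOR (level 4)
Higher level binds tighter
'>' has higher precedence than '^'


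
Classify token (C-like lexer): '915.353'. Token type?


Pattern: digits with a decimal point
Type: FLOAT_LITERAL


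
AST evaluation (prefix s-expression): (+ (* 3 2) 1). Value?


Evaluate inner: (* 3 2) = 6
Evaluate root: (+ 6 1) = 7
Result: 7


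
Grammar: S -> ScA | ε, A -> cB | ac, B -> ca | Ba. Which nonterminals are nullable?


A nonterminal is nullable iff some alternative derives ε (directly, or every symbol in it is nullable)
Nullable: {S}


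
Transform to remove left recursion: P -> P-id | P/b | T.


Left-recursive alternatives: P-id, P/b; non-recursive: T
Introduce P': P -> TP', P' -> -idP' | /bP' | ε


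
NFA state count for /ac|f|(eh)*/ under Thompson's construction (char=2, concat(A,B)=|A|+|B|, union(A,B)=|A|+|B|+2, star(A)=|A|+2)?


Syntax tree has 5 char leaf(s), 2 union(s), 1 star(s)
chars contribute 5×2 = 10; each union adds +2; each star adds +2
Total: 10 + 4 + 2 = 16 states


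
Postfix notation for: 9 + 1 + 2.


Left to right (same or higher precedence on left)
Postfix: 9 1 + 2 +


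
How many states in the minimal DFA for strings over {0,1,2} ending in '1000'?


Track the longest suffix of input matching a prefix of '1000': 5 classes (prefixes of length 0..4)
Minimal DFA: 5 states


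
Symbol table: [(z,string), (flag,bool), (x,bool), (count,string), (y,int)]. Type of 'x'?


Lookup 'x' → type bool


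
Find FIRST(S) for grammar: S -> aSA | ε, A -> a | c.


Per alternative of S: FIRST(aSA) = {a}; FIRST(ε) = {ε}
FIRST(S) = {a, ε}


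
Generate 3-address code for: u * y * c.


Break into single-operator statements:
t1 = u * y
t2 = t1 * c


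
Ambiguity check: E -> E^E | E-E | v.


'v^v-v' has two parse trees (no precedence encoded between ^ and -)
Ambiguous


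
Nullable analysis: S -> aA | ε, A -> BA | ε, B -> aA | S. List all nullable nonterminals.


A nonterminal is nullable iff some alternative derives ε (directly, or every symbol in it is nullable)
Nullable: {A, B, S}


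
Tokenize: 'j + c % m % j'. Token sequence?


Scan left to right, longest-match per lexeme
Tokens: ID(j), OP(+), ID(c), OP(%), ID(m), OP(%), ID(j)


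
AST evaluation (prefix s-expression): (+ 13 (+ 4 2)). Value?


Evaluate inner: (+ 4 2) = 6
Evaluate root: (+ 13 6) = 19
Result: 19


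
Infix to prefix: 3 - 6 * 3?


'*' binds tighter: tree is (- 3 (* 6 3))
Prefix: - 3 * 6 3


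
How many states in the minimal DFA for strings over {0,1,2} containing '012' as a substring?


KMP-style automaton: 3 progress states + 1 absorbing accept = 4
Minimal DFA: 4 states


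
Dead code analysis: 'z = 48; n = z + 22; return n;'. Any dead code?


z is read by n's definition; n is returned
No dead code


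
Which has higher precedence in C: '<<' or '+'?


'+' is additive (level 9); '<<' is shift (level 8)
Higher level binds tighter
'+' has higher precedence than '<<'


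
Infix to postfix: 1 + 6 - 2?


Left to right (same or higher precedence on left)
Postfix: 1 6 + 2 -


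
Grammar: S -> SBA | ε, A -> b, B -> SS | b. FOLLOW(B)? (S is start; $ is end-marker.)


$ ∈ FOLLOW(S). For each A -> αBβ: add FIRST(β)\{ε} to FOLLOW(B); if β nullable, add FOLLOW(A).
FOLLOW(B) = {b}


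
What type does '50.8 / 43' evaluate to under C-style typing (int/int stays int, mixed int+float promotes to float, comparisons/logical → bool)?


Operand types: float / int
Rule: mixed int/float promotes to float; int/int stays int
Result type: float


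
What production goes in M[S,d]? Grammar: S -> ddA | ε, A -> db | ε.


For [S, d]: 'd' ∈ FIRST(ddA)
Entry: S -> ddA


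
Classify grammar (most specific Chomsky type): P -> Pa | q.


Left-linear: every RHS is a terminal or one nonterminal followed by a terminal
Classification: Type 3 (Regular)


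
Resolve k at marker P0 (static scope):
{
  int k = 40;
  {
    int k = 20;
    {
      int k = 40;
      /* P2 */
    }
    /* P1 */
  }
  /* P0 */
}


k declared in the same block as P0
k = 40


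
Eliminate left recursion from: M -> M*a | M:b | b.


Left-recursive alternatives: M*a, M:b; non-recursive: b
Introduce M': M -> bM', M' -> *aM' | :bM' | ε


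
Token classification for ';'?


Pattern: delimiter/punctuation
Type: PUNCTUATION


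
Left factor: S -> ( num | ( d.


Common prefix: '('
Factored: S -> ( S', S' -> num | d


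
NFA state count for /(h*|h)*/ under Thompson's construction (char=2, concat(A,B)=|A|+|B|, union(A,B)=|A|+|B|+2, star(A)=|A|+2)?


Syntax tree has 2 char leaf(s), 1 union(s), 2 star(s)
chars contribute 2×2 = 4; each union adds +2; each star adds +2
Total: 4 + 2 + 4 = 10 states


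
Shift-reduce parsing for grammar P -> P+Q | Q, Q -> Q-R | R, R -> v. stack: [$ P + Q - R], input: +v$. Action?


handle 'Q-R' on top
Action: reduce (Q -> Q-R)


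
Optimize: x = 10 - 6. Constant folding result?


10 - 6 = 4 at compile time
Optimized: x = 4


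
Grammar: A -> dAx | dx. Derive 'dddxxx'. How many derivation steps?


Derivation: A => dAx => ddAxx => dddxxx
Steps: 3


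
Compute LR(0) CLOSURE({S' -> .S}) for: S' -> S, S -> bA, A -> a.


Start: S' -> .S
For each item with dot before a nonterminal B, add B -> .γ for every B-production
Closure: [S' -> .S, S -> .bA]


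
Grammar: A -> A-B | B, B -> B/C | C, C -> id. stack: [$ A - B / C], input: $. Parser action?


handle 'B/C' on top
Action: reduce (B -> B/C)


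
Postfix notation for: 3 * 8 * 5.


Left to right (same or higher precedence on left)
Postfix: 3 8 * 5 *


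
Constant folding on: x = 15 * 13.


15 * 13 = 195 at compile time
Optimized: x = 195


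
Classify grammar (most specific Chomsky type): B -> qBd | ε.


Single nonterminal LHS, but q^n d^n is not regular
Classification: Type 2 (Context-Free)


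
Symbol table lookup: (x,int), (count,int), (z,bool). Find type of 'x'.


Lookup 'x' → type int


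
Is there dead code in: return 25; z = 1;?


statement follows a return and is unreachable
Dead: 'z = 1'


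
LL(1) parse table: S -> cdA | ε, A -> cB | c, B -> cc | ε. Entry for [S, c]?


For [S, c]: 'c' ∈ FIRST(cdA)
Entry: S -> cdA


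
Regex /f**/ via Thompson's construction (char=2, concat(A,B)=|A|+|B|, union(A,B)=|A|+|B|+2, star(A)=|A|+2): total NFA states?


Syntax tree has 1 char leaf(s), 0 union(s), 2 star(s)
chars contribute 1×2 = 2; each union adds +2; each star adds +2
Total: 2 + 0 + 4 = 6 states


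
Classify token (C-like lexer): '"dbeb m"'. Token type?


Pattern: double-quoted sequence
Type: STRING_LITERAL


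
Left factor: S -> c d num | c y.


Common prefix: 'c'
Factored: S -> c S', S' -> d num | y


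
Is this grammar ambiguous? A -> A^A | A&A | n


'n^n&n' has two parse trees (no precedence encoded between ^ and &)
Ambiguous


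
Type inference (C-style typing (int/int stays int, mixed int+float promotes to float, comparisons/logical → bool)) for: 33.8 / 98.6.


Operand types: float / float
Rule: mixed int/float promotes to float; int/int stays int
Result type: float


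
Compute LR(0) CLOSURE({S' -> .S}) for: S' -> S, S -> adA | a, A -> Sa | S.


Start: S' -> .S
For each item with dot before a nonterminal B, add B -> .γ for every B-production
Closure: [S' -> .S, S -> .adA, S -> .a]


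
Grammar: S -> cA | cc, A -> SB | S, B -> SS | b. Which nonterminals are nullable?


A nonterminal is nullable iff some alternative derives ε (directly, or every symbol in it is nullable)
Nullable: {}


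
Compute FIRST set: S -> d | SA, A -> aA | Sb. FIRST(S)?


Per alternative of S: FIRST(d) = {d}; FIRST(SA) = {d}
FIRST(S) = {d}


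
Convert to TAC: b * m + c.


Break into single-operator statements:
t1 = b * m
t2 = t1 + c


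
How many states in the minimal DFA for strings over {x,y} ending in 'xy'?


Track the longest suffix of input matching a prefix of 'xy': 3 classes (prefixes of length 0..2)
Minimal DFA: 3 states


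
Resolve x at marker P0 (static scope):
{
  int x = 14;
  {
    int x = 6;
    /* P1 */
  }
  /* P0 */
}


x declared in the same block as P0
x = 14


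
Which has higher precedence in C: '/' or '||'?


'/' is multiplicative (level 10); '||' is logical OR (level 1)
Higher level binds tighter
'/' has higher precedence than '||'


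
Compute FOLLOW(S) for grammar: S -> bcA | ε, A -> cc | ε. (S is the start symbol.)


$ ∈ FOLLOW(S). For each A -> αBβ: add FIRST(β)\{ε} to FOLLOW(B); if β nullable, add FOLLOW(A).
FOLLOW(S) = {$}


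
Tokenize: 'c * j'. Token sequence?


Scan left to right, longest-match per lexeme
Tokens: ID(c), OP(*), ID(j)


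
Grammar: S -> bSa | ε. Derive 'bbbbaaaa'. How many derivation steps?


Derivation: S => bSa => bbSaa => bbbSaaa => bbbbSaaaa => bbbbaaaa
Steps: 5


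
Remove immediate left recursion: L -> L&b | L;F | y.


Left-recursive alternatives: L&b, L;F; non-recursive: y
Introduce L': L -> yL', L' -> &bL' | ;FL' | ε


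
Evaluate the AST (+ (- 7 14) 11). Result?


Evaluate inner: (- 7 14) = -7
Evaluate root: (+ -7 11) = 4
Result: 4


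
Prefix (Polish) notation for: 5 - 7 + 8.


left-to-right (same/higher precedence on left): tree is (+ (- 5 7) 8)
Prefix: + - 5 7 8


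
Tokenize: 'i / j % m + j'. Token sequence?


Scan left to right, longest-match per lexeme
Tokens: ID(i), OP(/), ID(j), OP(%), ID(m), OP(+), ID(j)


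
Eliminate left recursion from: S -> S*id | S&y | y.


Left-recursive alternatives: S*id, S&y; non-recursive: y
Introduce S': S -> yS', S' -> *idS' | &yS' | ε


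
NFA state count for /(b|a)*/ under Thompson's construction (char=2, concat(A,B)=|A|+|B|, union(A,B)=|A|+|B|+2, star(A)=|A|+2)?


Syntax tree has 2 char leaf(s), 1 union(s), 1 star(s)
chars contribute 2×2 = 4; each union adds +2; each star adds +2
Total: 4 + 2 + 2 = 8 states


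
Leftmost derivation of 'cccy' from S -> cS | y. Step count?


Derivation: S => cS => ccS => cccS => cccy
Steps: 4


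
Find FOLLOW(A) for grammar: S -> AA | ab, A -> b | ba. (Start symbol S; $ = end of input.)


$ ∈ FOLLOW(S). For each A -> αBβ: add FIRST(β)\{ε} to FOLLOW(B); if β nullable, add FOLLOW(A).
FOLLOW(A) = {$, b}


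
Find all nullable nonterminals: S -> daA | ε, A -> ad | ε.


A nonterminal is nullable iff some alternative derives ε (directly, or every symbol in it is nullable)
Nullable: {A, S}


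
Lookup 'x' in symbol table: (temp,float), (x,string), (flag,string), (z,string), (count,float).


Lookup 'x' → type string


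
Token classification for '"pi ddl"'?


Pattern: double-quoted sequence
Type: STRING_LITERAL


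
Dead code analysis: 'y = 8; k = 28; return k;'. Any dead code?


y is assigned but never read
Dead: 'y = 8'


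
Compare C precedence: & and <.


'<' is relational (level 7); '&' is bitwise AND (level 5)
Higher level binds tighter
'<' has higher precedence than '&'


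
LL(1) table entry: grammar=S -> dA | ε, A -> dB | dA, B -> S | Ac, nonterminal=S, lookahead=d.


For [S, d]: 'd' ∈ FIRST(dA)
Entry: S -> dA


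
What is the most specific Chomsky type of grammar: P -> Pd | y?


Left-linear: every RHS is a terminal or one nonterminal followed by a terminal
Classification: Type 3 (Regular)


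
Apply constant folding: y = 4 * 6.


4 * 6 = 24 at compile time
Optimized: y = 24


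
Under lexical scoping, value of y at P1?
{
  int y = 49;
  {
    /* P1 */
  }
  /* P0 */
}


P1's block does not declare y; resolves to the enclosing declaration at depth 0
y = 49


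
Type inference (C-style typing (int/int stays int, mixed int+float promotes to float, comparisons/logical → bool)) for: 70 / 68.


Operand types: int / int
Rule: mixed int/float promotes to float; int/int stays int
Result type: int


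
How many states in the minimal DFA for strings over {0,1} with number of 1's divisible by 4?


Track (count of 1) mod 4: states 0..3, accept at 0
Minimal DFA: 4 states


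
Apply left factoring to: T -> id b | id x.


Common prefix: 'id'
Factored: T -> id T', T' -> b | x


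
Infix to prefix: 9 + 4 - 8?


left-to-right (same/higher precedence on left): tree is (- (+ 9 4) 8)
Prefix: - + 9 4 8


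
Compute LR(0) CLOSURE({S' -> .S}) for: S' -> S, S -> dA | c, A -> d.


Start: S' -> .S
For each item with dot before a nonterminal B, add B -> .γ for every B-production
Closure: [S' -> .S, S -> .dA, S -> .c]


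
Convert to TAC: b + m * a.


Break into single-operator statements:
t1 = m * a
t2 = b + t1


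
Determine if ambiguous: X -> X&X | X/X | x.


'x&x/x' has two parse trees (no precedence encoded between & and /)
Ambiguous


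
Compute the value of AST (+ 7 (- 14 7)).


Evaluate inner: (- 14 7) = 7
Evaluate root: (+ 7 7) = 14
Result: 14


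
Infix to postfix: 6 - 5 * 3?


* has higher precedence, evaluate 5*3 first
Postfix: 6 5 3 * -


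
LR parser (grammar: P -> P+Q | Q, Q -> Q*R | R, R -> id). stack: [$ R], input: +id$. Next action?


'R' (not preceded by Q*) is the handle for Q -> R
Action: reduce (Q -> R)


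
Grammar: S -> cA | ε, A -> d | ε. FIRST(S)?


Per alternative of S: FIRST(cA) = {c}; FIRST(ε) = {ε}
FIRST(S) = {c, ε}


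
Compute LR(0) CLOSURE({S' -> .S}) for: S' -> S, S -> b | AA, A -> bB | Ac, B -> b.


Start: S' -> .S
For each item with dot before a nonterminal B, add B -> .γ for every B-production
Closure: [S' -> .S, S -> .b, S -> .AA, A -> .bB, A -> .Ac]


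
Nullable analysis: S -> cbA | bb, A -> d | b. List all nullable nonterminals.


A nonterminal is nullable iff some alternative derives ε (directly, or every symbol in it is nullable)
Nullable: {}


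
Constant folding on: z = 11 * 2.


11 * 2 = 22 at compile time
Optimized: z = 22


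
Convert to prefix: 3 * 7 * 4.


left-to-right (same/higher precedence on left): tree is (* (* 3 7) 4)
Prefix: * * 3 7 4


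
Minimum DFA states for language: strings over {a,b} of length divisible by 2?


Track length mod 2: states 0..1, accept at 0
Minimal DFA: 2 states


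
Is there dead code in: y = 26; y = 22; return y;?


first assignment to y is overwritten before any read
Dead: 'y = 26'


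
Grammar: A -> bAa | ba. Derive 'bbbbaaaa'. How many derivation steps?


Derivation: A => bAa => bbAaa => bbbAaaa => bbbbaaaa
Steps: 4


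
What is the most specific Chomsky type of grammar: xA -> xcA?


LHS has context (more than one symbol) and |LHS| ≤ |RHS|
Classification: Type 1 (Context-Sensitive)


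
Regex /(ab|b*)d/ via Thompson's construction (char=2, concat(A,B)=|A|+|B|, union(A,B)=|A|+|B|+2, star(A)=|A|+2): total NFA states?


Syntax tree has 4 char leaf(s), 1 union(s), 1 star(s)
chars contribute 4×2 = 8; each union adds +2; each star adds +2
Total: 8 + 2 + 2 = 12 states


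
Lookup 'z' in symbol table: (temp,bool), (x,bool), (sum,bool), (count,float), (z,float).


Lookup 'z' → type float


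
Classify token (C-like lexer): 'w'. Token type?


Pattern: letter/underscore followed by alphanumerics, not a keyword
Type: IDENTIFIER


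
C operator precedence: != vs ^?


'!=' is equality (level 6); '^' is bitwise XOR (level 4)
Higher level binds tighter
'!=' has higher precedence than '^'


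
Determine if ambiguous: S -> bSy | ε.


balanced b^n…y^n: each string has a unique parse
Unambiguous


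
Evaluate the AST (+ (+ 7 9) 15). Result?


Evaluate inner: (+ 7 9) = 16
Evaluate root: (+ 16 15) = 31
Result: 31


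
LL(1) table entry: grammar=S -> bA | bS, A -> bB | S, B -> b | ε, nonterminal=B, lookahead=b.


For [B, b]: 'b' ∈ FIRST(b)
Entry: B -> b


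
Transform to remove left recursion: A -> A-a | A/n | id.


Left-recursive alternatives: A-a, A/n; non-recursive: id
Introduce A': A -> idA', A' -> -aA' | /nA' | ε


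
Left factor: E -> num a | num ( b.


Common prefix: 'num'
Factored: E -> num E', E' -> a | ( b


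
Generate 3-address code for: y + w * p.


Break into single-operator statements:
t1 = w * p
t2 = y + t1


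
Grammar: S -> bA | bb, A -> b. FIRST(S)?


Per alternative of S: FIRST(bA) = {b}; FIRST(bb) = {b}
FIRST(S) = {b}


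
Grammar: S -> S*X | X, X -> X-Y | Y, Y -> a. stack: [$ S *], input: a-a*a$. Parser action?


no handle ('S*' is not any RHS); shift 'a'
Action: shift


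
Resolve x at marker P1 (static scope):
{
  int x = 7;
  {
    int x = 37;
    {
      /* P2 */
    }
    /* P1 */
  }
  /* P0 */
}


x declared in the same block as P1
x = 37


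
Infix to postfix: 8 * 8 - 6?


Left to right (same or higher precedence on left)
Postfix: 8 8 * 6 -


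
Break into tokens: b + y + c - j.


Scan left to right, longest-match per lexeme
Tokens: ID(b), OP(+), ID(y), OP(+), ID(c), OP(-), ID(j)


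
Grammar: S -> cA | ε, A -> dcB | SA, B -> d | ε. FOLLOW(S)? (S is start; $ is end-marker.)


$ ∈ FOLLOW(S). For each A -> αBβ: add FIRST(β)\{ε} to FOLLOW(B); if β nullable, add FOLLOW(A).
FOLLOW(S) = {$, c, d}


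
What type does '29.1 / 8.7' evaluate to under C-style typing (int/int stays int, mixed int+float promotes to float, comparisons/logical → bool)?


Operand types: float / float
Rule: mixed int/float promotes to float; int/int stays int
Result type: float


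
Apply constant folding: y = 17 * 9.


17 * 9 = 153 at compile time
Optimized: y = 153


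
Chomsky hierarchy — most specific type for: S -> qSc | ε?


Single nonterminal LHS, but q^n c^n is not regular
Classification: Type 2 (Context-Free)


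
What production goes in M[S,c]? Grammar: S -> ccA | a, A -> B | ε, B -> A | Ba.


For [S, c]: 'c' ∈ FIRST(ccA)
Entry: S -> ccA


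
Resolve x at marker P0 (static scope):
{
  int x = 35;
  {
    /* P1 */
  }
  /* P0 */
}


x declared in the same block as P0
x = 35


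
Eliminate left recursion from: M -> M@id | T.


Left-recursive alternatives: M@id; non-recursive: T
Introduce M': M -> TM', M' -> @idM' | ε


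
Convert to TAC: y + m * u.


Break into single-operator statements:
t1 = m * u
t2 = y + t1


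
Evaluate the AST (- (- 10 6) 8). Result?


Evaluate inner: (- 10 6) = 4
Evaluate root: (- 4 8) = -4
Result: -4


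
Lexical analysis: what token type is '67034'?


Pattern: digits only
Type: INTEGER_LITERAL


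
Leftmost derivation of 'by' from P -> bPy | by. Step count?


Derivation: P => by
Steps: 1


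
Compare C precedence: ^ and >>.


'>>' is shift (level 8); '^' is bitwise XOR (level 4)
Higher level binds tighter
'>>' has higher precedence than '^'


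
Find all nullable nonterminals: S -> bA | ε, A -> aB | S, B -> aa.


A nonterminal is nullable iff some alternative derives ε (directly, or every symbol in it is nullable)
Nullable: {A, S}


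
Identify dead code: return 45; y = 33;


statement follows a return and is unreachable
Dead: 'y = 33'


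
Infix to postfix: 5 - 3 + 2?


Left to right (same or higher precedence on left)
Postfix: 5 3 - 2 +


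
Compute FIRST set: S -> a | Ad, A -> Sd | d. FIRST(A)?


Per alternative of A: FIRST(Sd) = {a, d}; FIRST(d) = {d}
FIRST(A) = {a, d}


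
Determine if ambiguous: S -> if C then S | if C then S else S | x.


dangling else: 'if C then if C then x else x' parses two ways
Ambiguous


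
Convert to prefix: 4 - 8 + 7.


left-to-right (same/higher precedence on left): tree is (+ (- 4 8) 7)
Prefix: + - 4 8 7


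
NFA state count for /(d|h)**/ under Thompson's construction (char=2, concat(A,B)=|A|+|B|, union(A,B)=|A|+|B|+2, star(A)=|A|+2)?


Syntax tree has 2 char leaf(s), 1 union(s), 2 star(s)
chars contribute 2×2 = 4; each union adds +2; each star adds +2
Total: 4 + 2 + 4 = 10 states


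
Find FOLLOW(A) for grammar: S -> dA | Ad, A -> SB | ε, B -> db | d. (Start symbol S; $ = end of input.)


$ ∈ FOLLOW(S). For each A -> αBβ: add FIRST(β)\{ε} to FOLLOW(B); if β nullable, add FOLLOW(A).
FOLLOW(A) = {$, d}


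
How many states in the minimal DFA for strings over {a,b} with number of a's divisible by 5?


Track (count of a) mod 5: states 0..4, accept at 0
Minimal DFA: 5 states


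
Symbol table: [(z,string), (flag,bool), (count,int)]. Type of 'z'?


Lookup 'z' → type string


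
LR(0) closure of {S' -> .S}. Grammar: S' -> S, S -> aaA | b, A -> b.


Start: S' -> .S
For each item with dot before a nonterminal B, add B -> .γ for every B-production
Closure: [S' -> .S, S -> .aaA, S -> .b]


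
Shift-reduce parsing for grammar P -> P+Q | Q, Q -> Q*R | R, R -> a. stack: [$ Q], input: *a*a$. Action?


shift '*' to continue Q -> Q*R
Action: shift


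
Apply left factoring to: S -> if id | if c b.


Common prefix: 'if'
Factored: S -> if S', S' -> id | c b


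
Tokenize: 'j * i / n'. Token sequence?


Scan left to right, longest-match per lexeme
Tokens: ID(j), OP(*), ID(i), OP(/), ID(n)


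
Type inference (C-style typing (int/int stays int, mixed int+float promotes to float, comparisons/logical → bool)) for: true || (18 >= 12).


Operand types: bool || bool
Rule: logical operators take bool operands and yield bool
Result type: bool


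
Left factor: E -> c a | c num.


Common prefix: 'c'
Factored: E -> c E', E' -> a | num


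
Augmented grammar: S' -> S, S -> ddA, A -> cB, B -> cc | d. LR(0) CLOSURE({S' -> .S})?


Start: S' -> .S
For each item with dot before a nonterminal B, add B -> .γ for every B-production
Closure: [S' -> .S, S -> .ddA]


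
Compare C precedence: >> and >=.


'>>' is shift (level 8); '>=' is relational (level 7)
Higher level binds tighter
'>>' has higher precedence than '>='


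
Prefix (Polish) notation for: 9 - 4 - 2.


left-to-right (same/higher precedence on left): tree is (- (- 9 4) 2)
Prefix: - - 9 4 2


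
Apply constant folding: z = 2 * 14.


2 * 14 = 28 at compile time
Optimized: z = 28


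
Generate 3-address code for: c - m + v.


Break into single-operator statements:
t1 = c - m
t2 = t1 + v


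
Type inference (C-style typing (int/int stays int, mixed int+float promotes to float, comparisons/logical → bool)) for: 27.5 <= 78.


Operand types: float <= int
Rule: comparison yields bool
Result type: bool


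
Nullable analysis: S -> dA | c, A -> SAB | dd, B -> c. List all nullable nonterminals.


A nonterminal is nullable iff some alternative derives ε (directly, or every symbol in it is nullable)
Nullable: {}


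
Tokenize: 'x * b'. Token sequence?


Scan left to right, longest-match per lexeme
Tokens: ID(x), OP(*), ID(b)


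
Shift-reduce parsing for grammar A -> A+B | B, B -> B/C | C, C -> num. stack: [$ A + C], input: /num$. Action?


'C' (not preceded by B/) is the handle for B -> C
Action: reduce (B -> C)


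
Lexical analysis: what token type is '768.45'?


Pattern: digits with a decimal point
Type: FLOAT_LITERAL


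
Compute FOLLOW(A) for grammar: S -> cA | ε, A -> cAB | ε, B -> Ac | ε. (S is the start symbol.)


$ ∈ FOLLOW(S). For each A -> αBβ: add FIRST(β)\{ε} to FOLLOW(B); if β nullable, add FOLLOW(A).
FOLLOW(A) = {$, c}


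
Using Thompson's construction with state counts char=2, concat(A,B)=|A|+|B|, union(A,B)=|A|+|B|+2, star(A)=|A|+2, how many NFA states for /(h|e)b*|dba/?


Syntax tree has 6 char leaf(s), 2 union(s), 1 star(s)
chars contribute 6×2 = 12; each union adds +2; each star adds +2
Total: 12 + 4 + 2 = 18 states


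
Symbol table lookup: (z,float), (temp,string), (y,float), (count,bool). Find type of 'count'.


Lookup 'count' → type bool


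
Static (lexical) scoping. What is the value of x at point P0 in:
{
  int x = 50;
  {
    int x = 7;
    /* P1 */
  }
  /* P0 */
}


x declared in the same block as P0
x = 50


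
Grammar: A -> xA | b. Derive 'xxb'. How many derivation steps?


Derivation: A => xA => xxA => xxb
Steps: 3


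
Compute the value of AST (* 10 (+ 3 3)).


Evaluate inner: (+ 3 3) = 6
Evaluate root: (* 10 6) = 60
Result: 60


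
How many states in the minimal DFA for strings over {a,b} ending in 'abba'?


Track the longest suffix of input matching a prefix of 'abba': 5 classes (prefixes of length 0..4)
Minimal DFA: 5 states


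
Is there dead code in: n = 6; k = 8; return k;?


n is assigned but never read
Dead: 'n = 6'


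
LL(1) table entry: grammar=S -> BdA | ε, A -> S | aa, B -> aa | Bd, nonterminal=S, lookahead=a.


For [S, a]: 'a' ∈ FIRST(BdA)
Entry: S -> BdA


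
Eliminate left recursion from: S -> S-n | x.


Left-recursive alternatives: S-n; non-recursive: x
Introduce S': S -> xS', S' -> -nS' | ε


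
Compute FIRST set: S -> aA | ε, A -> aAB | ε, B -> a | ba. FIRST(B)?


Per alternative of B: FIRST(a) = {a}; FIRST(ba) = {b}
FIRST(B) = {a, b}


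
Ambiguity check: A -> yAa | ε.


balanced y^n…a^n: each string has a unique parse
Unambiguous


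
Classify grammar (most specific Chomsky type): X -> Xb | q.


Left-linear: every RHS is a terminal or one nonterminal followed by a terminal
Classification: Type 3 (Regular)


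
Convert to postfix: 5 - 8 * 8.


* has higher precedence, evaluate 8*8 first
Postfix: 5 8 8 * -


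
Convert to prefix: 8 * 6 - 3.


left-to-right (same/higher precedence on left): tree is (- (* 8 6) 3)
Prefix: - * 8 6 3


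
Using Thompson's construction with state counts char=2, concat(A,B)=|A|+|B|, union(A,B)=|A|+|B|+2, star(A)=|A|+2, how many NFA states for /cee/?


Syntax tree has 3 char leaf(s), 0 union(s), 0 star(s)
chars contribute 3×2 = 6; each union adds +2; each star adds +2
Total: 6 + 0 + 0 = 6 states


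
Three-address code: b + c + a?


Break into single-operator statements:
t1 = b + c
t2 = t1 + a


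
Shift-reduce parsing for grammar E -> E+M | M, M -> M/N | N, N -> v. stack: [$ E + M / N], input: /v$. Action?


handle 'M/N' on top
Action: reduce (M -> M/N)


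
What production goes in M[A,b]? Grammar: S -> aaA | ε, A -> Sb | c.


For [A, b]: 'b' ∈ FIRST(Sb)
Entry: A -> Sb


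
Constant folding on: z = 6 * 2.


6 * 2 = 12 at compile time
Optimized: z = 12


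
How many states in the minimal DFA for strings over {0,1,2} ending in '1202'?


Track the longest suffix of input matching a prefix of '1202': 5 classes (prefixes of length 0..4)
Minimal DFA: 5 states


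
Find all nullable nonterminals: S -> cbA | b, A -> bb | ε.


A nonterminal is nullable iff some alternative derives ε (directly, or every symbol in it is nullable)
Nullable: {A}


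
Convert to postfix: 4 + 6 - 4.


Left to right (same or higher precedence on left)
Postfix: 4 6 + 4 -


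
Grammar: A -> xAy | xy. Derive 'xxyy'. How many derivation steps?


Derivation: A => xAy => xxyy
Steps: 2


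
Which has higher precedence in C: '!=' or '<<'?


'<<' is shift (level 8); '!=' is equality (level 6)
Higher level binds tighter
'<<' has higher precedence than '!='


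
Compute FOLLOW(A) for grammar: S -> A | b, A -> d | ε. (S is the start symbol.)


$ ∈ FOLLOW(S). For each A -> αBβ: add FIRST(β)\{ε} to FOLLOW(B); if β nullable, add FOLLOW(A).
FOLLOW(A) = {$}


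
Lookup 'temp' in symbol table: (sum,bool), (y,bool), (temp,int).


Lookup 'temp' → type int


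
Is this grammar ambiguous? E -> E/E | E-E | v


'v/v-v' has two parse trees (no precedence encoded between / and -)
Ambiguous


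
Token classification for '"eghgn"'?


Pattern: double-quoted sequence
Type: STRING_LITERAL


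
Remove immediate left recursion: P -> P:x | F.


Left-recursive alternatives: P:x; non-recursive: F
Introduce P': P -> FP', P' -> :xP' | ε


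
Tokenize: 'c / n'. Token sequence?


Scan left to right, longest-match per lexeme
Tokens: ID(c), OP(/), ID(n)


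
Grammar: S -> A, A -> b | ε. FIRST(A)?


Per alternative of A: FIRST(b) = {b}; FIRST(ε) = {ε}
FIRST(A) = {b, ε}


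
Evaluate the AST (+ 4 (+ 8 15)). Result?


Evaluate inner: (+ 8 15) = 23
Evaluate root: (+ 4 23) = 27
Result: 27


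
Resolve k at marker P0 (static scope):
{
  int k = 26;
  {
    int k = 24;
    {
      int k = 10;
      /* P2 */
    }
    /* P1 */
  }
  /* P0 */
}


k declared in the same block as P0
k = 26


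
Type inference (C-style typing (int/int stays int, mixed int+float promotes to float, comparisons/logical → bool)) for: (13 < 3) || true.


Operand types: bool || bool
Rule: logical operators take bool operands and yield bool
Result type: bool


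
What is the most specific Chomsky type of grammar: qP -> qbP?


LHS has context (more than one symbol) and |LHS| ≤ |RHS|
Classification: Type 1 (Context-Sensitive)


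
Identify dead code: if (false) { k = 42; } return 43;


condition is constant false, so the whole block is unreachable
Dead: 'if (false) { k = 42; }'


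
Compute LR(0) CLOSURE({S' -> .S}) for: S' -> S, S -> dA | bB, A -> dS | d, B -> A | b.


Start: S' -> .S
For each item with dot before a nonterminal B, add B -> .γ for every B-production
Closure: [S' -> .S, S -> .dA, S -> .bB]


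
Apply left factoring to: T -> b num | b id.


Common prefix: 'b'
Factored: T -> b T', T' -> num | id


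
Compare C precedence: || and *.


'*' is multiplicative (level 10); '||' is logical OR (level 1)
Higher level binds tighter
'*' has higher precedence than '||'


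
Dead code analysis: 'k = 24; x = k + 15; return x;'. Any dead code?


k is read by x's definition; x is returned
No dead code


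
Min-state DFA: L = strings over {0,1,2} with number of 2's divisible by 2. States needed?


Track (count of 2) mod 2: states 0..1, accept at 0
Minimal DFA: 2 states


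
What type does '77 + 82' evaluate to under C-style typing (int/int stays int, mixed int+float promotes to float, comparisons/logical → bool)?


Operand types: int + int
Rule: mixed int/float promotes to float; int/int stays int
Result type: int


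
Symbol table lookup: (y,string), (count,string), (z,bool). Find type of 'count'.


Lookup 'count' → type string


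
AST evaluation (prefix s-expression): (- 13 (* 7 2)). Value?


Evaluate inner: (* 7 2) = 14
Evaluate root: (- 13 14) = -1
Result: -1


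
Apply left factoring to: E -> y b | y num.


Common prefix: 'y'
Factored: E -> y E', E' -> b | num


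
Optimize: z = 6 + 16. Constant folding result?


6 + 16 = 22 at compile time
Optimized: z = 22


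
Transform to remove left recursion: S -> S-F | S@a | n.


Left-recursive alternatives: S-F, S@a; non-recursive: n
Introduce S': S -> nS', S' -> -FS' | @aS' | ε


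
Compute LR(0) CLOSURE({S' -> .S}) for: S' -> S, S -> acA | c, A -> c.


Start: S' -> .S
For each item with dot before a nonterminal B, add B -> .γ for every B-production
Closure: [S' -> .S, S -> .acA, S -> .c]


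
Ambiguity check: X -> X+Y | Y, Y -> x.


precedence layered via separate nonterminal Y: deterministic
Unambiguous


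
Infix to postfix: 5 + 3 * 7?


* has higher precedence, evaluate 3*7 first
Postfix: 5 3 7 * +


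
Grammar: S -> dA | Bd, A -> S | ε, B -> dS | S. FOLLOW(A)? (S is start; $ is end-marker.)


$ ∈ FOLLOW(S). For each A -> αBβ: add FIRST(β)\{ε} to FOLLOW(B); if β nullable, add FOLLOW(A).
FOLLOW(A) = {$, d}


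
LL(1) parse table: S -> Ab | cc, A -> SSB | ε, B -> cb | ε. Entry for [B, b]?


For [B, b]: ε is nullable and 'b' ∈ FOLLOW(B)
Entry: B -> ε


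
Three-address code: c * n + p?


Break into single-operator statements:
t1 = c * n
t2 = t1 + p


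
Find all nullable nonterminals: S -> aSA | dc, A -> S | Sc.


A nonterminal is nullable iff some alternative derives ε (directly, or every symbol in it is nullable)
Nullable: {}
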